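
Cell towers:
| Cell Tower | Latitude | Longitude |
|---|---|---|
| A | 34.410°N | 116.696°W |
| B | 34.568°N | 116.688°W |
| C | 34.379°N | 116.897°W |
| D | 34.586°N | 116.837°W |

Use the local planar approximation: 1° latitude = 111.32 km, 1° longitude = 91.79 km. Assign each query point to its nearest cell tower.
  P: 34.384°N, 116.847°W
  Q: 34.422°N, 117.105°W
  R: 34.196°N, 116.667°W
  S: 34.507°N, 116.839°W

P at 34.384°N, 116.847°W:
  A: √((0.026·111.32)² + (0.151·91.79)²) = √(8.37709 + 192.10764) = 14.159 km
  B: √((0.184·111.32)² + (0.159·91.79)²) = √(419.54837 + 213.00264) = 25.151 km
  C: √((-0.005·111.32)² + (-0.050·91.79)²) = √(0.30980 + 21.06351) = 4.623 km
  D: √((0.202·111.32)² + (0.010·91.79)²) = √(505.64898 + 0.84254) = 22.505 km
  → nearest: C (4.623 km)
Q at 34.422°N, 117.105°W:
  A: √((-0.012·111.32)² + (0.409·91.79)²) = √(1.78447 + 1409.41002) = 37.566 km
  B: √((0.146·111.32)² + (0.417·91.79)²) = √(264.15091 + 1465.08509) = 41.584 km
  C: √((-0.043·111.32)² + (0.208·91.79)²) = √(22.91307 + 364.51668) = 19.683 km
  D: √((0.164·111.32)² + (0.268·91.79)²) = √(333.29906 + 605.14622) = 30.634 km
  → nearest: C (19.683 km)
R at 34.196°N, 116.667°W:
  A: √((0.214·111.32)² + (-0.029·91.79)²) = √(567.51055 + 7.08576) = 23.971 km
  B: √((0.372·111.32)² + (-0.021·91.79)²) = √(1714.87423 + 3.71560) = 41.456 km
  C: √((0.183·111.32)² + (-0.230·91.79)²) = √(415.00046 + 445.70388) = 29.338 km
  D: √((0.390·111.32)² + (-0.170·91.79)²) = √(1884.84486 + 243.49418) = 46.134 km
  → nearest: A (23.971 km)
S at 34.507°N, 116.839°W:
  A: √((-0.097·111.32)² + (0.143·91.79)²) = √(116.59767 + 172.29109) = 16.997 km
  B: √((0.061·111.32)² + (0.151·91.79)²) = √(46.11116 + 192.10764) = 15.434 km
  C: √((-0.128·111.32)² + (-0.058·91.79)²) = √(203.03286 + 28.34306) = 15.211 km
  D: √((0.079·111.32)² + (0.002·91.79)²) = √(77.33936 + 0.03370) = 8.796 km
  → nearest: D (8.796 km)

P→C; Q→C; R→A; S→D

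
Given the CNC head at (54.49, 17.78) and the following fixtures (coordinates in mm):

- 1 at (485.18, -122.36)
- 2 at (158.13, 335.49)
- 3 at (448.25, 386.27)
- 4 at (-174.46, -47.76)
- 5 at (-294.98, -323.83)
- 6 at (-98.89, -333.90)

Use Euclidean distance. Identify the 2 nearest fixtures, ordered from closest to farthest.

Distances from (54.49, 17.78):
1: √((430.69)² + (-140.14)²) = √(185493.8761 + 19639.2196) = 452.92 mm
2: √((103.64)² + (317.71)²) = √(10741.2496 + 100939.6441) = 334.19 mm
3: √((393.76)² + (368.49)²) = √(155046.9376 + 135784.8801) = 539.29 mm
4: √((-228.95)² + (-65.54)²) = √(52418.1025 + 4295.4916) = 238.15 mm
5: √((-349.47)² + (-341.61)²) = √(122129.2809 + 116697.3921) = 488.70 mm
6: √((-153.38)² + (-351.68)²) = √(23525.4244 + 123678.8224) = 383.67 mm
Sorted: 4 (238.15 mm) < 2 (334.19 mm) < 6 (383.67 mm) < 1 (452.92 mm) < …

4, 2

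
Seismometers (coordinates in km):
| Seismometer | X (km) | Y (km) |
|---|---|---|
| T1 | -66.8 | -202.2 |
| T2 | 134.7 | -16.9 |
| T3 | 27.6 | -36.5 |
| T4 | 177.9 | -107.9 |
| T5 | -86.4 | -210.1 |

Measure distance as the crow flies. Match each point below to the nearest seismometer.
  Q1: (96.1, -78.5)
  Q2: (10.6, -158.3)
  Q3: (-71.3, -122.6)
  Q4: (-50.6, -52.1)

Q1 at (96.1, -78.5):
  T1: √((-162.9)² + (-123.7)²) = √(26536.4100 + 15301.6900) = 204.54 km
  T2: √((38.6)² + (61.6)²) = √(1489.9600 + 3794.5600) = 72.69 km
  T3: √((-68.5)² + (42.0)²) = √(4692.2500 + 1764.0000) = 80.35 km
  T4: √((81.8)² + (-29.4)²) = √(6691.2400 + 864.3600) = 86.92 km
  T5: √((-182.5)² + (-131.6)²) = √(33306.2500 + 17318.5600) = 225.00 km
  → nearest: T2 (72.69 km)
Q2 at (10.6, -158.3):
  T1: √((-77.4)² + (-43.9)²) = √(5990.7600 + 1927.2100) = 88.98 km
  T2: √((124.1)² + (141.4)²) = √(15400.8100 + 19993.9600) = 188.13 km
  T3: √((17.0)² + (121.8)²) = √(289.0000 + 14835.2400) = 122.98 km
  T4: √((167.3)² + (50.4)²) = √(27989.2900 + 2540.1600) = 174.73 km
  T5: √((-97.0)² + (-51.8)²) = √(9409.0000 + 2683.2400) = 109.96 km
  → nearest: T1 (88.98 km)
Q3 at (-71.3, -122.6):
  T1: √((4.5)² + (-79.6)²) = √(20.2500 + 6336.1600) = 79.73 km
  T2: √((206.0)² + (105.7)²) = √(42436.0000 + 11172.4900) = 231.54 km
  T3: √((98.9)² + (86.1)²) = √(9781.2100 + 7413.2100) = 131.13 km
  T4: √((249.2)² + (14.7)²) = √(62100.6400 + 216.0900) = 249.63 km
  T5: √((-15.1)² + (-87.5)²) = √(228.0100 + 7656.2500) = 88.79 km
  → nearest: T1 (79.73 km)
Q4 at (-50.6, -52.1):
  T1: √((-16.2)² + (-150.1)²) = √(262.4400 + 22530.0100) = 150.97 km
  T2: √((185.3)² + (35.2)²) = √(34336.0900 + 1239.0400) = 188.61 km
  T3: √((78.2)² + (15.6)²) = √(6115.2400 + 243.3600) = 79.74 km
  T4: √((228.5)² + (-55.8)²) = √(52212.2500 + 3113.6400) = 235.21 km
  T5: √((-35.8)² + (-158.0)²) = √(1281.6400 + 24964.0000) = 162.01 km
  → nearest: T3 (79.74 km)

Q1→T2; Q2→T1; Q3→T1; Q4→T3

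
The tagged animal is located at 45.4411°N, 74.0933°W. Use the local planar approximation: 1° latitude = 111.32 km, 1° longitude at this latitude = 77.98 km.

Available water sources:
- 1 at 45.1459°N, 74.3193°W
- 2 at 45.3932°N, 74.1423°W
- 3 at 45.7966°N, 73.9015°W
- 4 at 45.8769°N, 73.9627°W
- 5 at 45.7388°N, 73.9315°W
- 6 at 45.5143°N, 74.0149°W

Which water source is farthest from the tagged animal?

Distances from 45.4411°N, 74.0933°W:
1: √((-0.2952·111.32)² + (-0.2260·77.98)²) = √(1079.888961 + 310.587047) = 37.2891 km
2: √((-0.0479·111.32)² + (-0.0490·77.98)²) = √(28.432655 + 14.600194) = 6.5599 km
3: √((0.3555·111.32)² + (0.1918·77.98)²) = √(1566.122055 + 223.698807) = 42.3063 km
4: √((0.4358·111.32)² + (0.1306·77.98)²) = √(2353.536008 + 103.717685) = 49.5707 km
5: √((0.2977·111.32)² + (0.1618·77.98)²) = √(1098.257214 + 159.192827) = 35.4605 km
6: √((0.0732·111.32)² + (0.0784·77.98)²) = √(66.400073 + 37.376496) = 10.1871 km
Maximum: 4 at 49.5707 km.

4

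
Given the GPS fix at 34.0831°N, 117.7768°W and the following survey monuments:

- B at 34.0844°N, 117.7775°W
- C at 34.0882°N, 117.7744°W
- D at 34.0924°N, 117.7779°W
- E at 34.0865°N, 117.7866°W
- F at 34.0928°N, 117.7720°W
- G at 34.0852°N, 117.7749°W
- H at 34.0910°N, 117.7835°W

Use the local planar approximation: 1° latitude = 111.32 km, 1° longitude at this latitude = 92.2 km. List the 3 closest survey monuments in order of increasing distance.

B, G, C

Distances from 34.0831°N, 117.7768°W:
B: √((0.0013·111.32)² + (-0.0007·92.2)²) = √(0.020943 + 0.004165) = 0.1585 km
C: √((0.0051·111.32)² + (0.0024·92.2)²) = √(0.322320 + 0.048965) = 0.6093 km
D: √((0.0093·111.32)² + (-0.0011·92.2)²) = √(1.071796 + 0.010286) = 1.0402 km
E: √((0.0034·111.32)² + (-0.0098·92.2)²) = √(0.143253 + 0.816421) = 0.9796 km
F: √((0.0097·111.32)² + (0.0048·92.2)²) = √(1.165977 + 0.195859) = 1.1670 km
G: √((0.0021·111.32)² + (0.0019·92.2)²) = √(0.054649 + 0.030688) = 0.2921 km
H: √((0.0079·111.32)² + (-0.0067·92.2)²) = √(0.773394 + 0.381603) = 1.0747 km
Sorted: B (0.1585 km) < G (0.2921 km) < C (0.6093 km) < E (0.9796 km) < D (1.0402 km) < …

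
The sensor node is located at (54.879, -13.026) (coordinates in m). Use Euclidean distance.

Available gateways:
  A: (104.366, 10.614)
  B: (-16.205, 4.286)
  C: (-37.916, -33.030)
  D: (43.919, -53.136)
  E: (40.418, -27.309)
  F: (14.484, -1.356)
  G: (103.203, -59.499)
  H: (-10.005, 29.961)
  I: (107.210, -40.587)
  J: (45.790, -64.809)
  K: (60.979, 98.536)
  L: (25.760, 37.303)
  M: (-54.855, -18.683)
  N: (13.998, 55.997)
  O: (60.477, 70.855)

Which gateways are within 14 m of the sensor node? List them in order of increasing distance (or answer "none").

Distances from (54.879, -13.026):
A: √((49.487)² + (23.640)²) = √(2448.96317 + 558.84960) = 54.844 m
B: √((-71.084)² + (17.312)²) = √(5052.93506 + 299.70534) = 73.162 m
C: √((-92.795)² + (-20.004)²) = √(8610.91202 + 400.16002) = 94.927 m
D: √((-10.960)² + (-40.110)²) = √(120.12160 + 1608.81210) = 41.580 m
E: √((-14.461)² + (-14.283)²) = √(209.12052 + 204.00409) = 20.325 m
F: √((-40.395)² + (11.670)²) = √(1631.75602 + 136.18890) = 42.047 m
G: √((48.324)² + (-46.473)²) = √(2335.20898 + 2159.73973) = 67.044 m
H: √((-64.884)² + (42.987)²) = √(4209.93346 + 1847.88217) = 77.832 m
I: √((52.331)² + (-27.561)²) = √(2738.53356 + 759.60872) = 59.145 m
J: √((-9.089)² + (-51.783)²) = √(82.60992 + 2681.47909) = 52.575 m
K: √((6.100)² + (111.562)²) = √(37.21000 + 12446.07984) = 111.729 m
L: √((-29.119)² + (50.329)²) = √(847.91616 + 2533.00824) = 58.146 m
M: √((-109.734)² + (-5.657)²) = √(12041.55076 + 32.00165) = 109.880 m
N: √((-40.881)² + (69.023)²) = √(1671.25616 + 4764.17453) = 80.221 m
O: √((5.598)² + (83.881)²) = √(31.33760 + 7036.02216) = 84.068 m
Threshold 14 m: none within range.

none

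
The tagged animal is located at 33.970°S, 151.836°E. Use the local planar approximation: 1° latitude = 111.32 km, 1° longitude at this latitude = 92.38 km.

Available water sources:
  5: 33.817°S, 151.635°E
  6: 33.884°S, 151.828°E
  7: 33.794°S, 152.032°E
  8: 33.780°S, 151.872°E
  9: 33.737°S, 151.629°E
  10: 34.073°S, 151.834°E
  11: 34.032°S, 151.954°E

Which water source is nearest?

6

Distances from 33.970°S, 151.836°E:
5: √((0.153·111.32)² + (-0.201·92.38)²) = √(290.08766 + 344.78474) = 25.197 km
6: √((0.086·111.32)² + (-0.008·92.38)²) = √(91.65229 + 0.54618) = 9.602 km
7: √((0.176·111.32)² + (0.196·92.38)²) = √(383.85900 + 327.84462) = 26.678 km
8: √((0.190·111.32)² + (0.036·92.38)²) = √(447.35634 + 11.06015) = 21.411 km
9: √((0.233·111.32)² + (-0.207·92.38)²) = √(672.75702 + 365.67613) = 32.225 km
10: √((-0.103·111.32)² + (-0.002·92.38)²) = √(131.46824 + 0.03414) = 11.467 km
11: √((-0.062·111.32)² + (0.118·92.38)²) = √(47.63540 + 118.82831) = 12.902 km
Minimum: 6 at 9.602 km.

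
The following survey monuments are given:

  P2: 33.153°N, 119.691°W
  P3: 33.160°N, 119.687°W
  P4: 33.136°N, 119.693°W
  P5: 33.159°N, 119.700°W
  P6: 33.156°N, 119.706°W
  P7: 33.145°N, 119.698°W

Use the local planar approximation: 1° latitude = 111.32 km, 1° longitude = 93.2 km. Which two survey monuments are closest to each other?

P5 and P6

Pairwise distances:
P2–P3: 0.864 km
P2–P4: 1.902 km
P2–P5: 1.072 km
P2–P6: 1.437 km
P2–P7: 1.104 km
P3–P4: 2.730 km
P3–P5: 1.217 km
P3–P6: 1.826 km
P3–P7: 1.959 km
P4–P5: 2.642 km
P4–P6: 2.535 km
P4–P7: 1.105 km
P5–P6: 0.651 km
P5–P7: 1.570 km
P6–P7: 1.434 km
Closest pair: P5–P6 at 0.651 km.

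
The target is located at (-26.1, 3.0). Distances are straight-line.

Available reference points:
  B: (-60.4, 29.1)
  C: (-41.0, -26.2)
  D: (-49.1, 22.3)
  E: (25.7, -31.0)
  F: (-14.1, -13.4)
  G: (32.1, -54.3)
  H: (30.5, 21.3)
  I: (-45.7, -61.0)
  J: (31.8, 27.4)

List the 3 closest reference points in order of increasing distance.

F, D, C

Distances from (-26.1, 3.0):
B: √((-34.3)² + (26.1)²) = √(1176.490 + 681.210) = 43.1
C: √((-14.9)² + (-29.2)²) = √(222.010 + 852.640) = 32.8
D: √((-23.0)² + (19.3)²) = √(529.000 + 372.490) = 30.0
E: √((51.8)² + (-34.0)²) = √(2683.240 + 1156.000) = 62.0
F: √((12.0)² + (-16.4)²) = √(144.000 + 268.960) = 20.3
G: √((58.2)² + (-57.3)²) = √(3387.240 + 3283.290) = 81.7
H: √((56.6)² + (18.3)²) = √(3203.560 + 334.890) = 59.5
I: √((-19.6)² + (-64.0)²) = √(384.160 + 4096.000) = 66.9
J: √((57.9)² + (24.4)²) = √(3352.410 + 595.360) = 62.8
Sorted: F (20.3) < D (30.0) < C (32.8) < B (43.1) < H (59.5) < …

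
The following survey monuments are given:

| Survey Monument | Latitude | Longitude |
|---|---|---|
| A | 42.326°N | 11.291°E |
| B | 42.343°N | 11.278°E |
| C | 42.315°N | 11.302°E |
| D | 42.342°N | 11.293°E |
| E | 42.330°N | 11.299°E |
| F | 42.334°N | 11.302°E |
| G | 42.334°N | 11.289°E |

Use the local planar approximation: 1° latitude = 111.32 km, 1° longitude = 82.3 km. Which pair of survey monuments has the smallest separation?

E and F

Pairwise distances:
A–B: 2.174 km
A–C: 1.523 km
A–D: 1.789 km
A–E: 0.795 km
A–F: 1.270 km
A–G: 0.906 km
B–C: 3.690 km
B–D: 1.240 km
B–E: 2.254 km
B–F: 2.215 km
B–G: 1.350 km
C–D: 3.096 km
C–E: 1.688 km
C–F: 2.115 km
C–G: 2.370 km
D–E: 1.424 km
D–F: 1.158 km
D–G: 0.949 km
E–F: 0.509 km
E–G: 0.936 km
F–G: 1.070 km
Closest pair: E–F at 0.509 km.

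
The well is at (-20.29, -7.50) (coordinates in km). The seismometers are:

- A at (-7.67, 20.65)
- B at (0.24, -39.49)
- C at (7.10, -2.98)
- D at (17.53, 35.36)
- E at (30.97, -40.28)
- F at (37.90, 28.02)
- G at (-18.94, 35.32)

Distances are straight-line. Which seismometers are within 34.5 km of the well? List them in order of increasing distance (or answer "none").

Distances from (-20.29, -7.50):
A: √((12.62)² + (28.15)²) = √(159.2644 + 792.4225) = 30.85 km
B: √((20.53)² + (-31.99)²) = √(421.4809 + 1023.3601) = 38.01 km
C: √((27.39)² + (4.52)²) = √(750.2121 + 20.4304) = 27.76 km
D: √((37.82)² + (42.86)²) = √(1430.3524 + 1836.9796) = 57.16 km
E: √((51.26)² + (-32.78)²) = √(2627.5876 + 1074.5284) = 60.85 km
F: √((58.19)² + (35.52)²) = √(3386.0761 + 1261.6704) = 68.17 km
G: √((1.35)² + (42.82)²) = √(1.8225 + 1833.5524) = 42.84 km
Threshold 34.5 km: C (27.76 km), A (30.85 km) are within range.

C, A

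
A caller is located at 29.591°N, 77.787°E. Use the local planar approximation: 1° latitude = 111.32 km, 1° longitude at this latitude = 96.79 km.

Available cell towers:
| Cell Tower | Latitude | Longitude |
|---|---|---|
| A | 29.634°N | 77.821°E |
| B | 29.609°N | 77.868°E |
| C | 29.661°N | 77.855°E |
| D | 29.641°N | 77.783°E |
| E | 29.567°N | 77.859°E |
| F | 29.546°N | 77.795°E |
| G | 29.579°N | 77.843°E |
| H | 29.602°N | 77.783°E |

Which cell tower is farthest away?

Distances from 29.591°N, 77.787°E:
A: √((0.043·111.32)² + (0.034·96.79)²) = √(22.91307 + 10.82976) = 5.809 km
B: √((0.018·111.32)² + (0.081·96.79)²) = √(4.01505 + 61.46544) = 8.092 km
C: √((0.070·111.32)² + (0.068·96.79)²) = √(60.72150 + 43.31904) = 10.200 km
D: √((0.050·111.32)² + (-0.004·96.79)²) = √(30.98036 + 0.14989) = 5.579 km
E: √((-0.024·111.32)² + (0.072·96.79)²) = √(7.13787 + 48.56529) = 7.463 km
F: √((-0.045·111.32)² + (0.008·96.79)²) = √(25.09409 + 0.59957) = 5.069 km
G: √((-0.012·111.32)² + (0.056·96.79)²) = √(1.78447 + 29.37900) = 5.582 km
H: √((0.011·111.32)² + (-0.004·96.79)²) = √(1.49945 + 0.14989) = 1.284 km
Maximum: C at 10.200 km.

C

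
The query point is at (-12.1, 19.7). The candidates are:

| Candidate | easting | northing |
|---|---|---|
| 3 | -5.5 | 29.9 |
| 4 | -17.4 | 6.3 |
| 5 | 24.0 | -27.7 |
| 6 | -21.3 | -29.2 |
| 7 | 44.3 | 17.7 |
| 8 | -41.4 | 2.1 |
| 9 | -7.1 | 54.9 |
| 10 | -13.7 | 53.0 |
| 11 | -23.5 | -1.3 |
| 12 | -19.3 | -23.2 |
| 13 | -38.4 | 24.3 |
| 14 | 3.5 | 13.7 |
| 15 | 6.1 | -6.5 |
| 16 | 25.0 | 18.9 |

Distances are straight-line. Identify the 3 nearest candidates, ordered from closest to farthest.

3, 4, 14

Distances from (-12.1, 19.7):
3: √((6.6)² + (10.2)²) = √(43.560 + 104.040) = 12.1
4: √((-5.3)² + (-13.4)²) = √(28.090 + 179.560) = 14.4
5: √((36.1)² + (-47.4)²) = √(1303.210 + 2246.760) = 59.6
6: √((-9.2)² + (-48.9)²) = √(84.640 + 2391.210) = 49.8
7: √((56.4)² + (-2.0)²) = √(3180.960 + 4.000) = 56.4
8: √((-29.3)² + (-17.6)²) = √(858.490 + 309.760) = 34.2
9: √((5.0)² + (35.2)²) = √(25.000 + 1239.040) = 35.6
10: √((-1.6)² + (33.3)²) = √(2.560 + 1108.890) = 33.3
11: √((-11.4)² + (-21.0)²) = √(129.960 + 441.000) = 23.9
12: √((-7.2)² + (-42.9)²) = √(51.840 + 1840.410) = 43.5
13: √((-26.3)² + (4.6)²) = √(691.690 + 21.160) = 26.7
14: √((15.6)² + (-6.0)²) = √(243.360 + 36.000) = 16.7
15: √((18.2)² + (-26.2)²) = √(331.240 + 686.440) = 31.9
16: √((37.1)² + (-0.8)²) = √(1376.410 + 0.640) = 37.1
Sorted: 3 (12.1) < 4 (14.4) < 14 (16.7) < 11 (23.9) < 13 (26.7) < …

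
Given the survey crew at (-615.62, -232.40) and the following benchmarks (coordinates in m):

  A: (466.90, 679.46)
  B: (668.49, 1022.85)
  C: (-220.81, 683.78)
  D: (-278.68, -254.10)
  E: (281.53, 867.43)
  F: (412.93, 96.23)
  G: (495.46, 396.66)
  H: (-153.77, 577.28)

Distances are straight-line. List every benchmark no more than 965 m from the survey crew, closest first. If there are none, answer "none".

Distances from (-615.62, -232.40):
A: √((1082.52)² + (911.86)²) = √(1171849.5504 + 831488.6596) = 1415.39 m
B: √((1284.11)² + (1255.25)²) = √(1648938.4921 + 1575652.5625) = 1795.71 m
C: √((394.81)² + (916.18)²) = √(155874.9361 + 839385.7924) = 997.63 m
D: √((336.94)² + (-21.70)²) = √(113528.5636 + 470.8900) = 337.64 m
E: √((897.15)² + (1099.83)²) = √(804878.1225 + 1209626.0289) = 1419.33 m
F: √((1028.55)² + (328.63)²) = √(1057915.1025 + 107997.6769) = 1079.77 m
G: √((1111.08)² + (629.06)²) = √(1234498.7664 + 395716.4836) = 1276.80 m
H: √((461.85)² + (809.68)²) = √(213305.4225 + 655581.7024) = 932.14 m
Threshold 965 m: D (337.64 m), H (932.14 m) are within range.

D, H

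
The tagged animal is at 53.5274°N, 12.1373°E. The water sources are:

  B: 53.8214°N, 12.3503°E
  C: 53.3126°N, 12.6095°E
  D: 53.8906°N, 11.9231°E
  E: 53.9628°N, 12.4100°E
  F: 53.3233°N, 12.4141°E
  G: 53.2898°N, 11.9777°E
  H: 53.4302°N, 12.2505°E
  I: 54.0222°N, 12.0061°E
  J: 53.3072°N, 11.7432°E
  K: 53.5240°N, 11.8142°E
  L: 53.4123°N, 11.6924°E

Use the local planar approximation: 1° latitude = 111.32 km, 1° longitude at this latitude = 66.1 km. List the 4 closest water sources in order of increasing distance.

Distances from 53.5274°N, 12.1373°E:
B: √((0.2940·111.32)² + (0.2130·66.1)²) = √(1071.127220 + 198.226688) = 35.6280 km
C: √((-0.2148·111.32)² + (0.4722·66.1)²) = √(571.761554 + 974.215162) = 39.3189 km
D: √((0.3632·111.32)² + (-0.2142·66.1)²) = √(1634.700047 + 200.466520) = 42.8388 km
E: √((0.4354·111.32)² + (0.2727·66.1)²) = √(2349.217594 + 324.917569) = 51.7120 km
F: √((-0.2041·111.32)² + (0.2768·66.1)²) = √(516.217121 + 334.761180) = 29.1715 km
G: √((-0.2376·111.32)² + (-0.1596·66.1)²) = √(699.583033 + 111.293216) = 28.4759 km
H: √((-0.0972·111.32)² + (0.1132·66.1)²) = √(117.078979 + 55.988106) = 13.1555 km
I: √((0.4948·111.32)² + (-0.1312·66.1)²) = √(3033.931543 + 75.209134) = 55.7597 km
J: √((-0.2202·111.32)² + (-0.3941·66.1)²) = √(600.870696 + 678.603021) = 35.7697 km
K: √((-0.0034·111.32)² + (-0.3231·66.1)²) = √(0.143253 + 456.117605) = 21.3603 km
L: √((-0.1151·111.32)² + (-0.4449·66.1)²) = √(164.171226 + 864.823994) = 32.0780 km
Sorted: H (13.1555 km) < K (21.3603 km) < G (28.4759 km) < F (29.1715 km) < L (32.0780 km) < B (35.6280 km) < …

H, K, G, F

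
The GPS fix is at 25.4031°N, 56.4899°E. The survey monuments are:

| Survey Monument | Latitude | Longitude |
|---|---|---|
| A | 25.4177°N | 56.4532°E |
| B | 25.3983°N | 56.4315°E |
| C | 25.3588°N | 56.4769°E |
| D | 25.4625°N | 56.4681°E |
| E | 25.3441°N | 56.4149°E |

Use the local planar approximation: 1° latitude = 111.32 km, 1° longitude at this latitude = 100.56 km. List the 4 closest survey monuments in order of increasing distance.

A, C, B, D

Distances from 25.4031°N, 56.4899°E:
A: √((0.0146·111.32)² + (-0.0367·100.56)²) = √(2.641509 + 13.620174) = 4.0326 km
B: √((-0.0048·111.32)² + (-0.0584·100.56)²) = √(0.285515 + 34.488652) = 5.8970 km
C: √((-0.0443·111.32)² + (-0.0130·100.56)²) = √(24.319456 + 1.708981) = 5.1018 km
D: √((0.0594·111.32)² + (-0.0218·100.56)²) = √(43.723940 + 4.805776) = 6.9663 km
E: √((-0.0590·111.32)² + (-0.0750·100.56)²) = √(43.137048 + 56.881764) = 10.0009 km
Sorted: A (4.0326 km) < C (5.1018 km) < B (5.8970 km) < D (6.9663 km) < E (10.0009 km)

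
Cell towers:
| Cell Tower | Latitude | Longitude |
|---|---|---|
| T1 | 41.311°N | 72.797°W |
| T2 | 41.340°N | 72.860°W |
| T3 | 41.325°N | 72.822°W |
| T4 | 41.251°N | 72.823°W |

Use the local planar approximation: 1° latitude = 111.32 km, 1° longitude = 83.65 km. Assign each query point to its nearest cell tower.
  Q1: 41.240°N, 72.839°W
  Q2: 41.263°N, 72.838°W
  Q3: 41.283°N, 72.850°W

Q1 at 41.240°N, 72.839°W:
  T1: 8.649 km
  T2: 11.270 km
  T3: 9.568 km
  T4: 1.814 km
  → nearest: T4 (1.814 km)
Q2 at 41.263°N, 72.838°W:
  T1: 6.349 km
  T2: 8.767 km
  T3: 7.030 km
  T4: 1.833 km
  → nearest: T4 (1.833 km)
Q3 at 41.283°N, 72.850°W:
  T1: 5.419 km
  T2: 6.400 km
  T3: 5.229 km
  T4: 4.218 km
  → nearest: T4 (4.218 km)

Q1→T4; Q2→T4; Q3→T4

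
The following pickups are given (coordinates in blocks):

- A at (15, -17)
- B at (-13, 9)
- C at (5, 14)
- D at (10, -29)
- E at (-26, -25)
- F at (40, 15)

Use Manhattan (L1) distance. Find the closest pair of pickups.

A and D

Pairwise distances:
A–B: 54 blocks
A–C: 41 blocks
A–D: 17 blocks
A–E: 49 blocks
A–F: 57 blocks
B–C: 23 blocks
B–D: 61 blocks
B–E: 47 blocks
B–F: 59 blocks
C–D: 48 blocks
C–E: 70 blocks
C–F: 36 blocks
D–E: 40 blocks
D–F: 74 blocks
E–F: 106 blocks
Closest pair: A–D at 17 blocks.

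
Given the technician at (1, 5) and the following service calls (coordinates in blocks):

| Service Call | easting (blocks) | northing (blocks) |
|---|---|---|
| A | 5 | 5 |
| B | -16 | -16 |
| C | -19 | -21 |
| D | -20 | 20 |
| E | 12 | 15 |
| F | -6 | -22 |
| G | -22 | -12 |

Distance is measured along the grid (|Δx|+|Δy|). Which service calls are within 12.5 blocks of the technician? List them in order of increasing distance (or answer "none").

A

Distances from (1, 5):
A: 4 blocks
B: 38 blocks
C: 46 blocks
D: 36 blocks
E: 21 blocks
F: 34 blocks
G: 40 blocks
Threshold 12.5 blocks: A (4 blocks) is within range.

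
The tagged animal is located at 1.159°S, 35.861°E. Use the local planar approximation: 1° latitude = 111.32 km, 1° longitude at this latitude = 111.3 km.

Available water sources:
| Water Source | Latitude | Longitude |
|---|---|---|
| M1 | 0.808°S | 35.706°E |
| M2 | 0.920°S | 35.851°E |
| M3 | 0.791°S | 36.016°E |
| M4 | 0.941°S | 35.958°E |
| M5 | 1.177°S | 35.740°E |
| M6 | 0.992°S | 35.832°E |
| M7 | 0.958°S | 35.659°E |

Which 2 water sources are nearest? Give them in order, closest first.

Distances from 1.159°S, 35.861°E:
M1: √((0.351·111.32)² + (-0.155·111.3)²) = √(1526.72434 + 297.61425) = 42.712 km
M2: √((0.239·111.32)² + (-0.010·111.3)²) = √(707.85157 + 1.23877) = 26.629 km
M3: √((0.368·111.32)² + (0.155·111.3)²) = √(1678.19349 + 297.61425) = 44.450 km
M4: √((0.218·111.32)² + (0.097·111.3)²) = √(588.92418 + 116.55578) = 26.561 km
M5: √((-0.018·111.32)² + (-0.121·111.3)²) = √(4.01505 + 181.36817) = 13.616 km
M6: √((0.167·111.32)² + (-0.029·111.3)²) = √(345.60446 + 10.41805) = 18.869 km
M7: √((0.201·111.32)² + (-0.202·111.3)²) = √(500.65495 + 505.46730) = 31.719 km
Sorted: M5 (13.616 km) < M6 (18.869 km) < M4 (26.561 km) < M2 (26.629 km) < …

M5, M6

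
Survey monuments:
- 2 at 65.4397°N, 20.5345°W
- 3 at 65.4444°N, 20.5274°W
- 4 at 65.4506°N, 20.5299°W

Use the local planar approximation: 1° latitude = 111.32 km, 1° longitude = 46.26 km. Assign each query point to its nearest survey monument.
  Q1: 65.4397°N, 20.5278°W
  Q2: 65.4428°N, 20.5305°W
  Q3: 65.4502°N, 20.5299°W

Q1 at 65.4397°N, 20.5278°W:
  2: 0.3099 km
  3: 0.5235 km
  4: 1.2173 km
  → nearest: 2 (0.3099 km)
Q2 at 65.4428°N, 20.5305°W:
  2: 0.3916 km
  3: 0.2287 km
  4: 0.8687 km
  → nearest: 3 (0.2287 km)
Q3 at 65.4502°N, 20.5299°W:
  2: 1.1881 km
  3: 0.6559 km
  4: 0.0445 km
  → nearest: 4 (0.0445 km)

Q1→2; Q2→3; Q3→4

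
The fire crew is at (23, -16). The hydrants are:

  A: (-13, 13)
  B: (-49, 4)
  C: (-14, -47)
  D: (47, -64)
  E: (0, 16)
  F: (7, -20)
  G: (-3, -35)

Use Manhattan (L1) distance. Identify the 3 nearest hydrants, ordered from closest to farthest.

Distances from (23, -16):
A: 65
B: 92
C: 68
D: 72
E: 55
F: 20
G: 45
Sorted: F (20) < G (45) < E (55) < A (65) < C (68) < …

F, G, E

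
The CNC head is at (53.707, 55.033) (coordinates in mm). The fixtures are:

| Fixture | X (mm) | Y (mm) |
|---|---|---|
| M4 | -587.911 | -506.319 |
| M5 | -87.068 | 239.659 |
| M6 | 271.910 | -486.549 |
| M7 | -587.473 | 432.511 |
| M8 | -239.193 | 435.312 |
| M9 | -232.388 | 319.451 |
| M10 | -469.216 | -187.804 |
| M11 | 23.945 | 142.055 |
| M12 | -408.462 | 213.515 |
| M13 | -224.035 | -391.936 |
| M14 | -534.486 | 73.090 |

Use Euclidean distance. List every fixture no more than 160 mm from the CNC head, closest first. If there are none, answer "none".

Distances from (53.707, 55.033):
M4: √((-641.618)² + (-561.352)²) = √(411673.65792 + 315116.06790) = 852.520 mm
M5: √((-140.775)² + (184.626)²) = √(19817.60063 + 34086.75988) = 232.173 mm
M6: √((218.203)² + (-541.582)²) = √(47612.54921 + 293311.06272) = 583.887 mm
M7: √((-641.180)² + (377.478)²) = √(411111.79240 + 142489.64048) = 744.044 mm
M8: √((-292.900)² + (380.279)²) = √(85790.41000 + 144612.11784) = 480.003 mm
M9: √((-286.095)² + (264.418)²) = √(81850.34903 + 69916.87872) = 389.573 mm
M10: √((-522.923)² + (-242.837)²) = √(273448.46393 + 58969.80857) = 576.557 mm
M11: √((-29.762)² + (87.022)²) = √(885.77664 + 7572.82848) = 91.971 mm
M12: √((-462.169)² + (158.482)²) = √(213600.18456 + 25116.54432) = 488.586 mm
M13: √((-277.742)² + (-446.969)²) = √(77140.61856 + 199781.28696) = 526.234 mm
M14: √((-588.193)² + (18.057)²) = √(345971.00525 + 326.05525) = 588.470 mm
Threshold 160 mm: M11 (91.971 mm) is within range.

M11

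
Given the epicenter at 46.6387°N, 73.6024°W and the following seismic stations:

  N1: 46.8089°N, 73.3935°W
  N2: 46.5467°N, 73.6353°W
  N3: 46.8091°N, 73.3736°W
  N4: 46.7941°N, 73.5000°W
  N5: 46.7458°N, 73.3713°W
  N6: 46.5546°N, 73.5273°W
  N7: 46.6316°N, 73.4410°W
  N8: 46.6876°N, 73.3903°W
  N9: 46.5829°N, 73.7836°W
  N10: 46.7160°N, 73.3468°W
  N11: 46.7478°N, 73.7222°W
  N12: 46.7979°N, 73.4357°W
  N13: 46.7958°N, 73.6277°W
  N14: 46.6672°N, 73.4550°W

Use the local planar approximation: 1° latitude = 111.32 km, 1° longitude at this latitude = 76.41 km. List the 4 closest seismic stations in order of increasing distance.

N2, N6, N14, N7

Distances from 46.6387°N, 73.6024°W:
N1: 24.7742 km
N2: 10.5455 km
N3: 25.7965 km
N4: 18.9863 km
N5: 21.3063 km
N6: 10.9807 km
N7: 12.3579 km
N8: 17.0963 km
N9: 15.1751 km
N10: 21.3420 km
N11: 15.2084 km
N12: 21.8247 km
N13: 17.5949 km
N14: 11.7012 km
Sorted: N2 (10.5455 km) < N6 (10.9807 km) < N14 (11.7012 km) < N7 (12.3579 km) < N9 (15.1751 km) < N11 (15.2084 km) < …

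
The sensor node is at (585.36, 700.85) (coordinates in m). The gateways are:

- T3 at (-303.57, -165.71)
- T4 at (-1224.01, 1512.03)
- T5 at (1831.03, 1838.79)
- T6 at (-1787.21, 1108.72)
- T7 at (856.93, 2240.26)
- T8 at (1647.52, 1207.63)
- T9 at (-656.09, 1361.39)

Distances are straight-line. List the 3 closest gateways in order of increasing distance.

Distances from (585.36, 700.85):
T3: √((-888.93)² + (-866.56)²) = √(790196.5449 + 750926.2336) = 1241.42 m
T4: √((-1809.37)² + (811.18)²) = √(3273819.7969 + 658012.9924) = 1982.88 m
T5: √((1245.67)² + (1137.94)²) = √(1551693.7489 + 1294907.4436) = 1687.19 m
T6: √((-2372.57)² + (407.87)²) = √(5629088.4049 + 166357.9369) = 2407.37 m
T7: √((271.57)² + (1539.41)²) = √(73750.2649 + 2369783.1481) = 1563.18 m
T8: √((1062.16)² + (506.78)²) = √(1128183.8656 + 256825.9684) = 1176.86 m
T9: √((-1241.45)² + (660.54)²) = √(1541198.1025 + 436313.0916) = 1406.24 m
Sorted: T8 (1176.86 m) < T3 (1241.42 m) < T9 (1406.24 m) < T7 (1563.18 m) < T5 (1687.19 m) < …

T8, T3, T9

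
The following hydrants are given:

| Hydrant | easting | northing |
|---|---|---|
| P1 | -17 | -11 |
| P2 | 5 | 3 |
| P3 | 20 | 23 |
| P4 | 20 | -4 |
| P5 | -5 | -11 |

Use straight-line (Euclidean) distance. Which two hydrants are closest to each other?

P1 and P5

Pairwise distances:
P1–P5: √((12)² + (0)²) = √(144.000 + 0.000) = 12.0
P2–P4: √((15)² + (-7)²) = √(225.000 + 49.000) = 16.6
P2–P5: √((-10)² + (-14)²) = √(100.000 + 196.000) = 17.2
P2–P3: √((15)² + (20)²) = √(225.000 + 400.000) = 25.0
P4–P5: √((-25)² + (-7)²) = √(625.000 + 49.000) = 26.0
P1–P2: √((22)² + (14)²) = √(484.000 + 196.000) = 26.1
P3–P4: √((0)² + (-27)²) = √(0.000 + 729.000) = 27.0
P1–P4: √((37)² + (7)²) = √(1369.000 + 49.000) = 37.7
P3–P5: √((-25)² + (-34)²) = √(625.000 + 1156.000) = 42.2
P1–P3: √((37)² + (34)²) = √(1369.000 + 1156.000) = 50.2
Closest pair: P1–P5 at 12.0.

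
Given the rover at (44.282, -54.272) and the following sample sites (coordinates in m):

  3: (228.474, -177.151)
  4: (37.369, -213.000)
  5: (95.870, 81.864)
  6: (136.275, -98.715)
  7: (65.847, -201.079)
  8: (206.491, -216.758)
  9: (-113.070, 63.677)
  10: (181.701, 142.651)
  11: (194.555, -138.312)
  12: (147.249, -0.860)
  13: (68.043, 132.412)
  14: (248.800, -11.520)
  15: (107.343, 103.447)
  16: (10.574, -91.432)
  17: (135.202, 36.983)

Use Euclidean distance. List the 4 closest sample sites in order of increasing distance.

Distances from (44.282, -54.272):
3: √((184.192)² + (-122.879)²) = √(33926.69286 + 15099.24864) = 221.418 m
4: √((-6.913)² + (-158.728)²) = √(47.78957 + 25194.57798) = 158.878 m
5: √((51.588)² + (136.136)²) = √(2661.32174 + 18533.01050) = 145.583 m
6: √((91.993)² + (-44.443)²) = √(8462.71205 + 1975.18025) = 102.166 m
7: √((21.565)² + (-146.807)²) = √(465.04922 + 21552.29525) = 148.382 m
8: √((162.209)² + (-162.486)²) = √(26311.75968 + 26401.70020) = 229.594 m
9: √((-157.352)² + (117.949)²) = √(24759.65190 + 13911.96660) = 196.651 m
10: √((137.419)² + (196.923)²) = √(18883.98156 + 38778.66793) = 240.130 m
11: √((150.273)² + (-84.040)²) = √(22581.97453 + 7062.72160) = 172.176 m
12: √((102.967)² + (53.412)²) = √(10602.20309 + 2852.84174) = 115.996 m
13: √((23.761)² + (186.684)²) = √(564.58512 + 34850.91586) = 188.190 m
14: √((204.518)² + (42.752)²) = √(41827.61232 + 1827.73350) = 208.939 m
15: √((63.061)² + (157.719)²) = √(3976.68972 + 24875.28296) = 169.859 m
16: √((-33.708)² + (-37.160)²) = √(1136.22926 + 1380.86560) = 50.171 m
17: √((90.920)² + (91.255)²) = √(8266.44640 + 8327.47502) = 128.817 m
Sorted: 16 (50.171 m) < 6 (102.166 m) < 12 (115.996 m) < 17 (128.817 m) < 5 (145.583 m) < 7 (148.382 m) < …

16, 6, 12, 17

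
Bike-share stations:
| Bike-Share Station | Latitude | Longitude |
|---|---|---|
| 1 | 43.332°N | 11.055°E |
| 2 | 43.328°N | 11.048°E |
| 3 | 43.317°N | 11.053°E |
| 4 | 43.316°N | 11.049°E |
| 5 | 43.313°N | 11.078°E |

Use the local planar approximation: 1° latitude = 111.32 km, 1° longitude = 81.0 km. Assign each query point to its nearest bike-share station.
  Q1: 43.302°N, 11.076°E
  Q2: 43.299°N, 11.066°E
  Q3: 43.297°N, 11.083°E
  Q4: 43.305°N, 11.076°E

Q1 at 43.302°N, 11.076°E:
  1: √((0.030·111.32)² + (-0.021·81.0)²) = √(11.15293 + 2.89340) = 3.748 km
  2: √((0.026·111.32)² + (-0.028·81.0)²) = √(8.37709 + 5.14382) = 3.677 km
  3: √((0.015·111.32)² + (-0.023·81.0)²) = √(2.78823 + 3.47077) = 2.502 km
  4: √((0.014·111.32)² + (-0.027·81.0)²) = √(2.42886 + 4.78297) = 2.685 km
  5: √((0.011·111.32)² + (0.002·81.0)²) = √(1.49945 + 0.02624) = 1.235 km
  → nearest: 5 (1.235 km)
Q2 at 43.299°N, 11.066°E:
  1: √((0.033·111.32)² + (-0.011·81.0)²) = √(13.49504 + 0.79388) = 3.780 km
  2: √((0.029·111.32)² + (-0.018·81.0)²) = √(10.42179 + 2.12576) = 3.542 km
  3: √((0.018·111.32)² + (-0.013·81.0)²) = √(4.01505 + 1.10881) = 2.264 km
  4: √((0.017·111.32)² + (-0.017·81.0)²) = √(3.58133 + 1.89613) = 2.340 km
  5: √((0.014·111.32)² + (0.012·81.0)²) = √(2.42886 + 0.94478) = 1.837 km
  → nearest: 5 (1.837 km)
Q3 at 43.297°N, 11.083°E:
  1: √((0.035·111.32)² + (-0.028·81.0)²) = √(15.18037 + 5.14382) = 4.508 km
  2: √((0.031·111.32)² + (-0.035·81.0)²) = √(11.90885 + 8.03723) = 4.466 km
  3: √((0.020·111.32)² + (-0.030·81.0)²) = √(4.95686 + 5.90490) = 3.296 km
  4: √((0.019·111.32)² + (-0.034·81.0)²) = √(4.47356 + 7.58452) = 3.472 km
  5: √((0.016·111.32)² + (-0.005·81.0)²) = √(3.17239 + 0.16403) = 1.827 km
  → nearest: 5 (1.827 km)
Q4 at 43.305°N, 11.076°E:
  1: √((0.027·111.32)² + (-0.021·81.0)²) = √(9.03387 + 2.89340) = 3.454 km
  2: √((0.023·111.32)² + (-0.028·81.0)²) = √(6.55544 + 5.14382) = 3.420 km
  3: √((0.012·111.32)² + (-0.023·81.0)²) = √(1.78447 + 3.47077) = 2.292 km
  4: √((0.011·111.32)² + (-0.027·81.0)²) = √(1.49945 + 4.78297) = 2.506 km
  5: √((0.008·111.32)² + (0.002·81.0)²) = √(0.79310 + 0.02624) = 0.905 km
  → nearest: 5 (0.905 km)

Q1→5; Q2→5; Q3→5; Q4→5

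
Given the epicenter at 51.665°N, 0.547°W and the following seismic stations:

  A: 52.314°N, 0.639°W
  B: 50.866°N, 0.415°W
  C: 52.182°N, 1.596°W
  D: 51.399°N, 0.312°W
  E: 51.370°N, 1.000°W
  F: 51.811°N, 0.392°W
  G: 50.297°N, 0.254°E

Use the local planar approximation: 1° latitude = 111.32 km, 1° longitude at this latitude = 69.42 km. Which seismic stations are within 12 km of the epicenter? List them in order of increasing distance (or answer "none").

Distances from 51.665°N, 0.547°W:
A: 72.528 km
B: 89.415 km
C: 92.818 km
D: 33.808 km
E: 45.468 km
F: 19.492 km
G: 162.120 km
Threshold 12 km: none within range.

none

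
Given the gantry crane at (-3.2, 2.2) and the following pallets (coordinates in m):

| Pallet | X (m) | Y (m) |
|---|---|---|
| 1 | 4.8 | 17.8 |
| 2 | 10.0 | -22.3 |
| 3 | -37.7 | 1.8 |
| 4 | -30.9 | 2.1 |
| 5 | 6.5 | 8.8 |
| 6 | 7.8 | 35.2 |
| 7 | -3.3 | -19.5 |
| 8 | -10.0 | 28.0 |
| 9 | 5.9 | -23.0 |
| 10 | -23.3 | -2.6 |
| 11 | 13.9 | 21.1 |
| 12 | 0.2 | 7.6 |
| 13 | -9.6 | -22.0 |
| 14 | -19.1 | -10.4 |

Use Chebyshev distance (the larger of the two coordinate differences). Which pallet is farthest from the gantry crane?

3

Distances from (-3.2, 2.2):
1: max(|8.0|, |15.6|) = 15.6 m
2: max(|13.2|, |-24.5|) = 24.5 m
3: max(|-34.5|, |-0.4|) = 34.5 m
4: max(|-27.7|, |-0.1|) = 27.7 m
5: max(|9.7|, |6.6|) = 9.7 m
6: max(|11.0|, |33.0|) = 33.0 m
7: max(|-0.1|, |-21.7|) = 21.7 m
8: max(|-6.8|, |25.8|) = 25.8 m
9: max(|9.1|, |-25.2|) = 25.2 m
10: max(|-20.1|, |-4.8|) = 20.1 m
11: max(|17.1|, |18.9|) = 18.9 m
12: max(|3.4|, |5.4|) = 5.4 m
13: max(|-6.4|, |-24.2|) = 24.2 m
14: max(|-15.9|, |-12.6|) = 15.9 m
Maximum: 3 at 34.5 m.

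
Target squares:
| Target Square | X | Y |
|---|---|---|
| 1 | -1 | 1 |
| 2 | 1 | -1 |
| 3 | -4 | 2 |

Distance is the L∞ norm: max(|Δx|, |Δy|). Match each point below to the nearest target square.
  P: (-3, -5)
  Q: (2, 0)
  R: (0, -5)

P at (-3, -5):
  1: 6
  2: 4
  3: 7
  → nearest: 2 (4)
Q at (2, 0):
  1: 3
  2: 1
  3: 6
  → nearest: 2 (1)
R at (0, -5):
  1: 6
  2: 4
  3: 7
  → nearest: 2 (4)

P→2; Q→2; R→2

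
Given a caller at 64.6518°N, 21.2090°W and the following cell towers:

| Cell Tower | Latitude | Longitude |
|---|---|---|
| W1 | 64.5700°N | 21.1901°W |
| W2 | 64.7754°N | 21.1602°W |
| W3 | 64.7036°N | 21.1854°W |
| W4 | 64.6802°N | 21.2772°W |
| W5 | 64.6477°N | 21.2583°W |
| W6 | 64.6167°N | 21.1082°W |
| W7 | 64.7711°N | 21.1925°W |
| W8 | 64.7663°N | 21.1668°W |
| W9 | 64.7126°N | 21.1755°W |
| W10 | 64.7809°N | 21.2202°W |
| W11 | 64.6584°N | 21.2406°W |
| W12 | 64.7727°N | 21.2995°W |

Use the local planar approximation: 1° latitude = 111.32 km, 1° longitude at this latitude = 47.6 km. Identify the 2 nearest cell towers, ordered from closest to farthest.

Distances from 64.6518°N, 21.2090°W:
W1: 9.1503 km
W2: 13.9539 km
W3: 5.8748 km
W4: 4.5314 km
W5: 2.3907 km
W6: 6.1878 km
W7: 13.3037 km
W8: 12.9035 km
W9: 6.9536 km
W10: 14.3813 km
W11: 1.6740 km
W12: 14.1312 km
Sorted: W11 (1.6740 km) < W5 (2.3907 km) < W4 (4.5314 km) < W3 (5.8748 km) < …

W11, W5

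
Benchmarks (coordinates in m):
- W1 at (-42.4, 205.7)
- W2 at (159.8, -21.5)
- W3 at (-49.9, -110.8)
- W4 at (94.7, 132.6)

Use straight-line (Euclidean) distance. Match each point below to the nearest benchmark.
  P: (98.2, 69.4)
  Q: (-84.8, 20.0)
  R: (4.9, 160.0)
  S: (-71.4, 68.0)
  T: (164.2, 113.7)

P→W4; Q→W3; R→W1; S→W1; T→W4

P at (98.2, 69.4):
  W1: √((-140.6)² + (136.3)²) = √(19768.360 + 18577.690) = 195.8 m
  W2: √((61.6)² + (-90.9)²) = √(3794.560 + 8262.810) = 109.8 m
  W3: √((-148.1)² + (-180.2)²) = √(21933.610 + 32472.040) = 233.3 m
  W4: √((-3.5)² + (63.2)²) = √(12.250 + 3994.240) = 63.3 m
  → nearest: W4 (63.3 m)
Q at (-84.8, 20.0):
  W1: √((42.4)² + (185.7)²) = √(1797.760 + 34484.490) = 190.5 m
  W2: √((244.6)² + (-41.5)²) = √(59829.160 + 1722.250) = 248.1 m
  W3: √((34.9)² + (-130.8)²) = √(1218.010 + 17108.640) = 135.4 m
  W4: √((179.5)² + (112.6)²) = √(32220.250 + 12678.760) = 211.9 m
  → nearest: W3 (135.4 m)
R at (4.9, 160.0):
  W1: √((-47.3)² + (45.7)²) = √(2237.290 + 2088.490) = 65.8 m
  W2: √((154.9)² + (-181.5)²) = √(23994.010 + 32942.250) = 238.6 m
  W3: √((-54.8)² + (-270.8)²) = √(3003.040 + 73332.640) = 276.3 m
  W4: √((89.8)² + (-27.4)²) = √(8064.040 + 750.760) = 93.9 m
  → nearest: W1 (65.8 m)
S at (-71.4, 68.0):
  W1: √((29.0)² + (137.7)²) = √(841.000 + 18961.290) = 140.7 m
  W2: √((231.2)² + (-89.5)²) = √(53453.440 + 8010.250) = 247.9 m
  W3: √((21.5)² + (-178.8)²) = √(462.250 + 31969.440) = 180.1 m
  W4: √((166.1)² + (64.6)²) = √(27589.210 + 4173.160) = 178.2 m
  → nearest: W1 (140.7 m)
T at (164.2, 113.7):
  W1: √((-206.6)² + (92.0)²) = √(42683.560 + 8464.000) = 226.2 m
  W2: √((-4.4)² + (-135.2)²) = √(19.360 + 18279.040) = 135.3 m
  W3: √((-214.1)² + (-224.5)²) = √(45838.810 + 50400.250) = 310.2 m
  W4: √((-69.5)² + (18.9)²) = √(4830.250 + 357.210) = 72.0 m
  → nearest: W4 (72.0 m)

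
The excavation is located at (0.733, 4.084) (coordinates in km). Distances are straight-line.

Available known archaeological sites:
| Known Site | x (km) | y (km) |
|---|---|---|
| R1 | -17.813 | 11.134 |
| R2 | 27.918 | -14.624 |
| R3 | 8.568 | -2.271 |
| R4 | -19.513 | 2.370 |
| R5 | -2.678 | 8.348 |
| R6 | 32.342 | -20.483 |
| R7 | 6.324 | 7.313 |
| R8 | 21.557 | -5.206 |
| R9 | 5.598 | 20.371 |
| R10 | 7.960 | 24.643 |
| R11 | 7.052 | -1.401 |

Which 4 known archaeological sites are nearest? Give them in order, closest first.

R5, R7, R11, R3

Distances from (0.733, 4.084):
R1: 19.841 km
R2: 33.000 km
R3: 10.088 km
R4: 20.318 km
R5: 5.460 km
R6: 40.033 km
R7: 6.456 km
R8: 22.802 km
R9: 16.998 km
R10: 21.792 km
R11: 8.367 km
Sorted: R5 (5.460 km) < R7 (6.456 km) < R11 (8.367 km) < R3 (10.088 km) < R9 (16.998 km) < R1 (19.841 km) < …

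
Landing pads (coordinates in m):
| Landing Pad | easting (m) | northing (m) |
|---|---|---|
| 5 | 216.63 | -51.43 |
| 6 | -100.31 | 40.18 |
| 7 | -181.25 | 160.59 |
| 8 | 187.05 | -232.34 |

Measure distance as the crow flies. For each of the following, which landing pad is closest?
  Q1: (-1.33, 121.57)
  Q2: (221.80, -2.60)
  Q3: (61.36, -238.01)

Q1 at (-1.33, 121.57):
  5: √((217.96)² + (-173.00)²) = √(47506.5616 + 29929.0000) = 278.27 m
  6: √((-98.98)² + (-81.39)²) = √(9797.0404 + 6624.3321) = 128.15 m
  7: √((-179.92)² + (39.02)²) = √(32371.2064 + 1522.5604) = 184.10 m
  8: √((188.38)² + (-353.91)²) = √(35487.0244 + 125252.2881) = 400.92 m
  → nearest: 6 (128.15 m)
Q2 at (221.80, -2.60):
  5: √((-5.17)² + (-48.83)²) = √(26.7289 + 2384.3689) = 49.10 m
  6: √((-322.11)² + (42.78)²) = √(103754.8521 + 1830.1284) = 324.94 m
  7: √((-403.05)² + (163.19)²) = √(162449.3025 + 26630.9761) = 434.83 m
  8: √((-34.75)² + (-229.74)²) = √(1207.5625 + 52780.4676) = 232.35 m
  → nearest: 5 (49.10 m)
Q3 at (61.36, -238.01):
  5: √((155.27)² + (186.58)²) = √(24108.7729 + 34812.0964) = 242.74 m
  6: √((-161.67)² + (278.19)²) = √(26137.1889 + 77389.6761) = 321.76 m
  7: √((-242.61)² + (398.60)²) = √(58859.6121 + 158881.9600) = 466.63 m
  8: √((125.69)² + (5.67)²) = √(15797.9761 + 32.1489) = 125.82 m
  → nearest: 8 (125.82 m)

Q1→6; Q2→5; Q3→8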